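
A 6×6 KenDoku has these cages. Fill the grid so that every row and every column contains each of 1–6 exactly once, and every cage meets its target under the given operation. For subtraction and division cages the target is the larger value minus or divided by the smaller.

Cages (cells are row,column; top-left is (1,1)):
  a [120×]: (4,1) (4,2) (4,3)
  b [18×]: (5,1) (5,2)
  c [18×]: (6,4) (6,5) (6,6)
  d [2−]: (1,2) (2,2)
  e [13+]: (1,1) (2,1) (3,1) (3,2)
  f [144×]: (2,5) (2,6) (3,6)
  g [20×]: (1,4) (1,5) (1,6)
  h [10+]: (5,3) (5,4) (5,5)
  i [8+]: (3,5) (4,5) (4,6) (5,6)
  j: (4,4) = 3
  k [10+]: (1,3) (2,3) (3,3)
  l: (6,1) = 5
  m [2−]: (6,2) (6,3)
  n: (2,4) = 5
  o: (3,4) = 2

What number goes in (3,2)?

N is a freebie; hence (2,4) = 5.
The 3 cells of cage f must have product 144; hence (2,5) = 6.
Cage f has product 144; hence (2,6) = 4.
O is a freebie, leaving (3,4) = 2.
The 3 cells of cage f must have product 144, so (3,6) = 6.
Cage j is given, so (4,4) = 3.
L is a freebie, leaving (6,1) = 5.
The 3 cells of cage c must have product 18, which forces (6,4) = 6.
Row 1 needs a 2, and only (1,3) is open for it.
Cage k has sum 10; hence (2,3) = 3.
Cage k has sum 10, which forces (3,3) = 5.
Cage e needs sum 13, leaving (2,1) = 2.
2 is placed in row 2, leaving (2,2) = 1.
Column 2 already has 1, which forces (3,2) = 4.
Cage a needs product 120, so (4,2) = 5.
Column 2 already has 4; hence (1,2) = 3.
Column 2 now contains 3, so (5,2) = 6.
Column 2 now contains 3, leaving (6,2) = 2.
Row 5 now contains 6, which forces (5,1) = 3.
Cage h needs sum 10, leaving (5,5) = 5.
Cage m's pair has difference 2, so (6,3) = 4.
The 4 cells of cage e must have sum 13, which forces (1,1) = 6.
The 3 cells of cage g must have product 20, leaving (1,6) = 5.
Column 1 now contains 3, leaving (3,1) = 1.
Row 3 already has 1, leaving (3,5) = 3.
Cage a needs product 120; hence (4,1) = 4.
Column 3 now contains 4; hence (4,3) = 6.
Row 4 already has 4, leaving (4,5) = 2.
Row 4 now contains 2, so (4,6) = 1.
Column 3 now contains 4, leaving (5,3) = 1.
Cage h needs sum 10, leaving (5,4) = 4.
1 is placed in column 6, which forces (5,6) = 2.
Column 5 already has 3, so (6,5) = 1.
1 is placed in column 6, so (6,6) = 3.
4 is placed in column 4; hence (1,4) = 1.
1 is placed in column 5, so (1,5) = 4.
Completed grid: 6 3 2 1 4 5 / 2 1 3 5 6 4 / 1 4 5 2 3 6 / 4 5 6 3 2 1 / 3 6 1 4 5 2 / 5 2 4 6 1 3.

4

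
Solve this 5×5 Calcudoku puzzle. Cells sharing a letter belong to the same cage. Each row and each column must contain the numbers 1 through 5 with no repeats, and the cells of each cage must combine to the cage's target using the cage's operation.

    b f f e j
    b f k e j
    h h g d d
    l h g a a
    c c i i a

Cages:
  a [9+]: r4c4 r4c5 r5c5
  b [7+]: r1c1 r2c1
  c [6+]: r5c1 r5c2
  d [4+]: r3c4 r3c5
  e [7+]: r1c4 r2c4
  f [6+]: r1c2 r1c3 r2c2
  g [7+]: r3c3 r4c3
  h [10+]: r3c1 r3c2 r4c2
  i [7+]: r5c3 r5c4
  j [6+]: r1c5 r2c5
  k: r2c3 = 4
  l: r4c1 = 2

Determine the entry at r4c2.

1

Cage k is a single given cell; hence r2c3 = 4.
Cage l is given; hence r4c1 = 2.
Cage b's pair has sum 7, so r1c1 = 4.
The two cells of cage b must have sum 7; hence r2c1 = 3.
Cage g's pair has sum 7, so r3c3 = 2.
Cage g's pair has sum 7, which forces r4c3 = 5.
Column 3 now contains 5, which forces r5c3 = 3.
Cage f has sum 6, so r1c2 = 3.
Column 3 now contains 3, leaving r1c3 = 1.
1 is placed in row 1, so r1c5 = 5.
Cage f needs sum 6, leaving r2c2 = 2.
2 is placed in row 2, so r2c4 = 5.
5 is placed in column 5, which forces r2c5 = 1.
Column 5 already has 1, so r3c5 = 3.
Column 5 now contains 3, which forces r4c5 = 4.
The two cells of cage i must have sum 7, which forces r5c4 = 4.
4 is placed in column 5, which forces r5c5 = 2.
Row 1 already has 5, leaving r1c4 = 2.
The 3 cells of cage h must have sum 10; hence r3c1 = 5.
The 3 cells of cage h must have sum 10, so r3c2 = 4.
Row 3 already has 3; hence r3c4 = 1.
Row 4 already has 4; hence r4c2 = 1.
Cage a has sum 9, leaving r4c4 = 3.
Column 1 already has 5, so r5c1 = 1.
Column 2 already has 1; hence r5c2 = 5.
The full grid is 4 3 1 2 5 / 3 2 4 5 1 / 5 4 2 1 3 / 2 1 5 3 4 / 1 5 3 4 2.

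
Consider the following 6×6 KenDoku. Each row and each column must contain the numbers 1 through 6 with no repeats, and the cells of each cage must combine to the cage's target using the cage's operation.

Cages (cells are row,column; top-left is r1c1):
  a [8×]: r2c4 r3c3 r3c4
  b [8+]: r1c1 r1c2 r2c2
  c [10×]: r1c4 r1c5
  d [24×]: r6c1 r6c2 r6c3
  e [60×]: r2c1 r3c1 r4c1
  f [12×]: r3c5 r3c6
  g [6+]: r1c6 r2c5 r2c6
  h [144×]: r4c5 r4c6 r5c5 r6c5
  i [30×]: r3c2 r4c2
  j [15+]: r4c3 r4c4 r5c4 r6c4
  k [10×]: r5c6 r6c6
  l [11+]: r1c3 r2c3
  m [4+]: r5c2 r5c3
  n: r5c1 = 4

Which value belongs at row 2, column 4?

Cage n is a single given cell, so r5c1 = 4.
In row 1, 4 can only go at r1c2, so r1c2 = 4.
The 3 cells of cage d must have product 24, leaving r6c3 = 4.
In row 1, 6 can only go at r1c3, so r1c3 = 6.
6 is placed in column 3; hence r2c3 = 5.
The only place for 6 in row 2 is r2c1.
The only place for 5 in column 5 is r1c5.
Row 1 already has 5, leaving r1c4 = 2.
The 3 cells of cage a must have product 8; hence r3c3 = 2.
2 is placed in row 3; hence r3c1 = 5.
5 is placed in row 3, so r3c2 = 6.
Cage e has product 60, leaving r4c1 = 2.
6 is placed in column 2, which forces r4c2 = 5.
Cage d needs product 24, so r6c1 = 3.
The 3 cells of cage d must have product 24; hence r6c2 = 2.
2 is placed in row 6; hence r6c6 = 5.
Column 1 already has 3, leaving r1c1 = 1.
Row 1 already has 1, which forces r1c6 = 3.
The 3 cells of cage b must have sum 8, which forces r2c2 = 3.
3 is placed in column 6, which forces r3c6 = 4.
4 is placed in column 6, so r4c6 = 6.
Column 2 now contains 3; hence r5c2 = 1.
Row 5 already has 1, so r5c3 = 3.
Cage j has sum 15, so r5c4 = 5.
5 is placed in column 6; hence r5c6 = 2.
Cage a has product 8; hence r2c4 = 4.
The 3 cells of cage g must have sum 6; hence r2c5 = 2.
Column 6 already has 2, which forces r2c6 = 1.
Row 3 already has 4; hence r3c4 = 1.
Row 3 already has 4; hence r3c5 = 3.
3 is placed in column 3; hence r4c3 = 1.
Cage j has sum 15; hence r4c4 = 3.
Cage h has product 144; hence r4c5 = 4.
Row 5 already has 2, leaving r5c5 = 6.
The 4 cells of cage j must have sum 15, leaving r6c4 = 6.
Cage h has product 144, leaving r6c5 = 1.
The full grid is 1 4 6 2 5 3 / 6 3 5 4 2 1 / 5 6 2 1 3 4 / 2 5 1 3 4 6 / 4 1 3 5 6 2 / 3 2 4 6 1 5.

4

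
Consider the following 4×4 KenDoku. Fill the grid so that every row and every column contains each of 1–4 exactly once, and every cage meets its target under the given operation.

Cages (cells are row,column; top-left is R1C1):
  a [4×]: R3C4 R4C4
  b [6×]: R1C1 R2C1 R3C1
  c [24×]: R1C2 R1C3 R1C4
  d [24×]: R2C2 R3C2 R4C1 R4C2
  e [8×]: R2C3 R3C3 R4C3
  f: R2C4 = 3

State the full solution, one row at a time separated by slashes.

1 4 3 2 / 2 1 4 3 / 3 2 1 4 / 4 3 2 1

Cage f is a single given cell, which forces R2C4 = 3.
The only place for 1 in row 1 is R1C1.
Column 1 now contains 1; hence R2C1 = 2.
Cage b needs product 6, which forces R3C1 = 3.
Column 1 now contains 3, so R4C1 = 4.
Row 4 now contains 4, so R4C4 = 1.
Cage d needs product 24; hence R2C2 = 1.
Row 2 already has 1, leaving R2C3 = 4.
Cage d has product 24, which forces R3C2 = 2.
4 is placed in column 3, leaving R3C3 = 1.
1 is placed in column 4, which forces R3C4 = 4.
The 4 cells of cage d must have product 24, so R4C2 = 3.
Row 4 already has 1, which forces R4C3 = 2.
3 is placed in column 2; hence R1C2 = 4.
2 is placed in column 3, which forces R1C3 = 3.
Column 4 now contains 4, which forces R1C4 = 2.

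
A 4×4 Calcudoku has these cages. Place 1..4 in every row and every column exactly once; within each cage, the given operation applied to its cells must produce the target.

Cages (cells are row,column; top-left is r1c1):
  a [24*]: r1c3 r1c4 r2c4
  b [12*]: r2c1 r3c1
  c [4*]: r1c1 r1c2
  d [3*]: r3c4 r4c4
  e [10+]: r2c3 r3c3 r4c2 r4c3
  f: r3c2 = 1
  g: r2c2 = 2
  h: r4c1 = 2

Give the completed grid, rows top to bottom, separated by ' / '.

Cage g is given, so r2c2 = 2.
Cage f is given, leaving r3c2 = 1.
1 is placed in row 3; hence r3c4 = 3.
H is a freebie, so r4c1 = 2.
Column 4 already has 3; hence r4c4 = 1.
The two cells of cage c must have product 4, leaving r1c1 = 1.
1 is placed in column 2, leaving r1c2 = 4.
Cage a has product 24, which forces r1c3 = 3.
The 3 cells of cage a must have product 24, leaving r1c4 = 2.
The two cells of cage b must have product 12; hence r2c1 = 3.
Cage e needs sum 10, leaving r2c3 = 1.
Column 4 already has 3; hence r2c4 = 4.
3 is placed in row 3, so r3c1 = 4.
Cage e has sum 10, which forces r3c3 = 2.
Column 2 already has 4, so r4c2 = 3.
Column 3 now contains 3; hence r4c3 = 4.

1 4 3 2 / 3 2 1 4 / 4 1 2 3 / 2 3 4 1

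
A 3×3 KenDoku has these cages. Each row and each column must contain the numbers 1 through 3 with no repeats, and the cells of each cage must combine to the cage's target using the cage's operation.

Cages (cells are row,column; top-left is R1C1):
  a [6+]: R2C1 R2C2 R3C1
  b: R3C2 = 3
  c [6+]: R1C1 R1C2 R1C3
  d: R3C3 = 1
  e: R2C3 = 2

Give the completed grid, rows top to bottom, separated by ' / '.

Cage e is a single given cell; hence R2C3 = 2.
Cage b is given, which forces R3C2 = 3.
D is a freebie, so R3C3 = 1.
Column 3 already has 1; hence R1C3 = 3.
The 3 cells of cage a must have sum 6, so R2C1 = 3.
3 is placed in column 2; hence R2C2 = 1.
Row 3 already has 1; hence R3C1 = 2.
2 is placed in column 1; hence R1C1 = 1.
1 is placed in column 2; hence R1C2 = 2.

1 2 3 / 3 1 2 / 2 3 1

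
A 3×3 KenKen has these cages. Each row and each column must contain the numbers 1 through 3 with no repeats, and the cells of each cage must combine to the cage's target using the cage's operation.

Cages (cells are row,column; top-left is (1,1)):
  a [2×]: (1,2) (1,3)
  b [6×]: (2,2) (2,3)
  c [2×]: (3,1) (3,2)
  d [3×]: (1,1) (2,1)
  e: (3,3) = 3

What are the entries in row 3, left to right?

2 1 3

Cage e is a single given cell, leaving (3,3) = 3.
The two cells of cage b must have product 6, so (2,2) = 3.
Column 3 now contains 3, which forces (2,3) = 2.
Cage d's pair has product 3, so (1,1) = 3.
Cage a needs two cells with product 2, which forces (1,2) = 2.
Column 3 now contains 2, which forces (1,3) = 1.
Row 2 already has 3; hence (2,1) = 1.
Column 1 already has 1, leaving (3,1) = 2.
Column 2 already has 2, so (3,2) = 1.
Completed grid: 3 2 1 / 1 3 2 / 2 1 3.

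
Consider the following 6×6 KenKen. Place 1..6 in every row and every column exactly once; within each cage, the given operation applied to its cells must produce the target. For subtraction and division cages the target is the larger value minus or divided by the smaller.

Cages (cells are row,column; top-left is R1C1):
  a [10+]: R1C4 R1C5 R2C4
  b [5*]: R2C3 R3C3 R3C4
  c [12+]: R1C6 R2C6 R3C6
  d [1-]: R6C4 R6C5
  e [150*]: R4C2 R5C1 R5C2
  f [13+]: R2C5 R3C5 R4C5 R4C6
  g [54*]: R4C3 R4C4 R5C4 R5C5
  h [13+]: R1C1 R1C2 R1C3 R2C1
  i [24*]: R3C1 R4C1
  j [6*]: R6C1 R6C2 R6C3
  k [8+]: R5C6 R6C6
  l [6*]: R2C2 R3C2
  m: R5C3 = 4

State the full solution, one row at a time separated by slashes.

Cage b needs product 5, so R2C3 = 1.
Cage b has product 5, leaving R3C3 = 5.
Cage b has product 5, leaving R3C4 = 1.
Cage e has product 150, so R4C2 = 5.
Cage e needs product 150, so R5C1 = 5.
Cage e needs product 150, which forces R5C2 = 6.
Cage m is a single given cell, which forces R5C3 = 4.
Row 5 now contains 6, leaving R5C4 = 3.
Row 5 already has 3, so R5C5 = 1.
Row 5 already has 3, which forces R5C6 = 2.
Cage g needs product 54, leaving R4C3 = 3.
Column 4 already has 3, so R4C4 = 6.
3 is placed in column 3, leaving R6C3 = 2.
The two cells of cage k must have sum 8, which forces R6C6 = 6.
2 is placed in column 3; hence R1C3 = 6.
The two cells of cage i must have product 24, which forces R3C1 = 6.
6 is placed in row 4, which forces R4C1 = 4.
4 is placed in row 4, leaving R4C5 = 2.
4 is placed in row 4; hence R4C6 = 1.
The 4 cells of cage f must have sum 13; hence R2C5 = 6.
Cage f needs sum 13, which forces R3C5 = 4.
4 is placed in row 3, leaving R3C6 = 3.
Column 5 now contains 4; hence R1C5 = 3.
Cage l needs two cells with product 6; hence R2C2 = 3.
3 is placed in row 3, which forces R3C2 = 2.
Column 2 now contains 3, which forces R6C2 = 1.
The two cells of cage d must have difference 1, so R6C4 = 4.
Column 5 already has 3, leaving R6C5 = 5.
3 is placed in row 1, which forces R1C1 = 1.
Column 2 already has 2, so R1C2 = 4.
Row 1 already has 4, so R1C6 = 5.
Row 2 now contains 3; hence R2C1 = 2.
Row 2 already has 2, leaving R2C4 = 5.
Column 6 already has 5, so R2C6 = 4.
1 is placed in row 6, leaving R6C1 = 3.
Row 1 now contains 5, leaving R1C4 = 2.

1 4 6 2 3 5 / 2 3 1 5 6 4 / 6 2 5 1 4 3 / 4 5 3 6 2 1 / 5 6 4 3 1 2 / 3 1 2 4 5 6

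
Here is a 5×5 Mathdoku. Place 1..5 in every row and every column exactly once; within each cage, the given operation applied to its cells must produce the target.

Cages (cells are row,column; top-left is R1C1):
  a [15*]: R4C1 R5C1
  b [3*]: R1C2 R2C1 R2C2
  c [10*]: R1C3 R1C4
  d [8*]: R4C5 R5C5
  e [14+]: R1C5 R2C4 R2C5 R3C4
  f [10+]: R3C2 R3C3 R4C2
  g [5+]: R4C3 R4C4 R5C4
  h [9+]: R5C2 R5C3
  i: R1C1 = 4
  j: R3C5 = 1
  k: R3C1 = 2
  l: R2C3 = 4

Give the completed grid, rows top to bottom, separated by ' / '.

Cage i is a single given cell, leaving R1C1 = 4.
Cage b needs product 3, so R1C2 = 1.
The 3 cells of cage b must have product 3; hence R2C1 = 1.
Cage b has product 3, leaving R2C2 = 3.
Cage l is a single given cell, which forces R2C3 = 4.
K is a freebie, leaving R3C1 = 2.
Cage j is a single given cell, which forces R3C5 = 1.
4 is placed in column 3; hence R5C3 = 5.
Column 3 already has 5, which forces R1C3 = 2.
Cage c's pair has product 10, so R1C4 = 5.
Row 1 now contains 2, leaving R1C5 = 3.
Column 4 already has 5, so R2C4 = 2.
Row 2 already has 2, leaving R2C5 = 5.
Cage f needs sum 10; hence R3C2 = 5.
Column 3 already has 5, which forces R3C3 = 3.
Column 4 already has 5, so R3C4 = 4.
Cage a needs two cells with product 15; hence R4C1 = 5.
Cage f needs sum 10, so R4C2 = 2.
Column 3 already has 2, so R4C3 = 1.
Row 4 already has 1, which forces R4C4 = 3.
2 is placed in row 4, leaving R4C5 = 4.
Row 5 now contains 5; hence R5C1 = 3.
Row 5 now contains 5, leaving R5C2 = 4.
Column 4 now contains 2, so R5C4 = 1.
Column 5 already has 4, leaving R5C5 = 2.

4 1 2 5 3 / 1 3 4 2 5 / 2 5 3 4 1 / 5 2 1 3 4 / 3 4 5 1 2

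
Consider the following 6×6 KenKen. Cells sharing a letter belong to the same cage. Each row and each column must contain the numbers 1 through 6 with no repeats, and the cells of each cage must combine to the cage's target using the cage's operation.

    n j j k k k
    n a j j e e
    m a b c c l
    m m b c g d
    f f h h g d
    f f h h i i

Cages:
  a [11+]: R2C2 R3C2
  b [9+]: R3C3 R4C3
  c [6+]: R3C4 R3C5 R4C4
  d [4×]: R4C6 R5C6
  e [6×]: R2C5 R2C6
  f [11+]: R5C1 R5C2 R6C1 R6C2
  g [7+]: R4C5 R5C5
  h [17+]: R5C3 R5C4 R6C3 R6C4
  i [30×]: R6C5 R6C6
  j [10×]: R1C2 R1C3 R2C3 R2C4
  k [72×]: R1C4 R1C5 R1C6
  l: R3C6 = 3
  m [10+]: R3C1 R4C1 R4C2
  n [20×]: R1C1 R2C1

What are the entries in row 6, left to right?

1 3 4 2 6 5

Cage l is given, so R3C6 = 3.
In row 2, 3 can only go at R2C5, so R2C5 = 3.
Cage k needs product 72, which forces R1C4 = 3.
Cage e's pair has product 6, so R2C6 = 2.
3 is placed in column 4, so R4C4 = 1.
Row 4 now contains 1, leaving R4C6 = 4.
Column 6 now contains 4, so R5C6 = 1.
Cage j needs product 10, leaving R1C2 = 1.
Cage j has product 10, leaving R1C3 = 2.
The 3 cells of cage k must have product 72; hence R1C5 = 4.
Column 6 now contains 4, so R1C6 = 6.
Cage j needs product 10, leaving R2C3 = 1.
1 is placed in column 4, so R2C4 = 5.
Cage c has sum 6, so R3C4 = 4.
Cage c has sum 6, leaving R3C5 = 1.
Column 6 now contains 6, which forces R6C6 = 5.
Row 1 now contains 4, so R1C1 = 5.
5 is placed in row 2, leaving R2C1 = 4.
5 is placed in row 2; hence R2C2 = 6.
Column 1 already has 5, leaving R3C1 = 2.
Cage a's pair has sum 11; hence R3C2 = 5.
4 is placed in row 3, which forces R3C3 = 6.
Cage b's pair has sum 9, leaving R4C3 = 3.
Column 1 now contains 2; hence R5C1 = 3.
3 is placed in column 3; hence R5C3 = 5.
Row 5 now contains 5; hence R5C5 = 2.
Column 1 already has 3, which forces R6C1 = 1.
3 is placed in column 3; hence R6C3 = 4.
5 is placed in row 6, so R6C5 = 6.
Row 4 already has 3, leaving R4C1 = 6.
Row 4 already has 3, which forces R4C2 = 2.
Column 5 now contains 2, leaving R4C5 = 5.
Row 5 now contains 2, so R5C2 = 4.
Row 5 now contains 2; hence R5C4 = 6.
Cage f needs sum 11; hence R6C2 = 3.
Row 6 already has 6, so R6C4 = 2.
Filled in: 5 1 2 3 4 6 / 4 6 1 5 3 2 / 2 5 6 4 1 3 / 6 2 3 1 5 4 / 3 4 5 6 2 1 / 1 3 4 2 6 5.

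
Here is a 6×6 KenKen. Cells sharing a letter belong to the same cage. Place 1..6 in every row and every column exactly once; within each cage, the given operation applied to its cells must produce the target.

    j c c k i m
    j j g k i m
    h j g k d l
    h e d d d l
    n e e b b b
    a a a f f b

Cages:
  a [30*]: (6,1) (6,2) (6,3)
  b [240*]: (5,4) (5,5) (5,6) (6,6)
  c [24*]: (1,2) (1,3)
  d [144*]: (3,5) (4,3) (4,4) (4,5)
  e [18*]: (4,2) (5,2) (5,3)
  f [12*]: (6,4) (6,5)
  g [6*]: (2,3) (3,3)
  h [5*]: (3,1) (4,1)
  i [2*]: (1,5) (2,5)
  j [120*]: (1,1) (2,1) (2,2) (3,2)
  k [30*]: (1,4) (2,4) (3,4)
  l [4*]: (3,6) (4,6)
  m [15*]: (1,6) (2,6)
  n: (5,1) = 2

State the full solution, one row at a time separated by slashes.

Cage n is given, leaving (5,1) = 2.
In row 4, 5 can only go at (4,1), so (4,1) = 5.
Column 1 now contains 5; hence (3,1) = 1.
Row 3 already has 1, so (3,6) = 4.
4 is placed in column 6, so (4,6) = 1.
4 is placed in column 6, which forces (6,6) = 2.
Cage a needs product 30, which forces (6,1) = 6.
In row 2, 4 can only go at (2,1), so (2,1) = 4.
Column 1 now contains 4, which forces (1,1) = 3.
Row 1 already has 3, so (1,6) = 5.
Column 6 already has 5, which forces (2,6) = 3.
Column 6 already has 5, leaving (5,6) = 6.
The 3 cells of cage e must have product 18, leaving (4,2) = 6.
6 is placed in column 2; hence (1,2) = 4.
Cage c's pair has product 24, which forces (1,3) = 6.
6 is placed in column 3, leaving (3,3) = 3.
Cage d needs product 144; hence (3,5) = 6.
3 is placed in column 3, so (5,3) = 1.
1 is placed in column 3, which forces (6,3) = 5.
Cage k has product 30; hence (1,4) = 1.
Row 1 already has 1, which forces (1,5) = 2.
1 is placed in column 3, so (2,3) = 2.
Cage k has product 30, so (2,4) = 6.
Column 5 already has 2; hence (2,5) = 1.
6 is placed in row 3, which forces (3,4) = 5.
Column 3 now contains 2; hence (4,3) = 4.
Row 4 now contains 4, leaving (4,5) = 3.
Row 5 now contains 1, so (5,2) = 3.
Column 4 already has 5, leaving (5,4) = 4.
Row 5 already has 4; hence (5,5) = 5.
5 is placed in row 6, which forces (6,2) = 1.
Column 4 already has 4, so (6,4) = 3.
3 is placed in column 5; hence (6,5) = 4.
2 is placed in row 2; hence (2,2) = 5.
Row 3 now contains 5, so (3,2) = 2.
3 is placed in row 4, leaving (4,4) = 2.

3 4 6 1 2 5 / 4 5 2 6 1 3 / 1 2 3 5 6 4 / 5 6 4 2 3 1 / 2 3 1 4 5 6 / 6 1 5 3 4 2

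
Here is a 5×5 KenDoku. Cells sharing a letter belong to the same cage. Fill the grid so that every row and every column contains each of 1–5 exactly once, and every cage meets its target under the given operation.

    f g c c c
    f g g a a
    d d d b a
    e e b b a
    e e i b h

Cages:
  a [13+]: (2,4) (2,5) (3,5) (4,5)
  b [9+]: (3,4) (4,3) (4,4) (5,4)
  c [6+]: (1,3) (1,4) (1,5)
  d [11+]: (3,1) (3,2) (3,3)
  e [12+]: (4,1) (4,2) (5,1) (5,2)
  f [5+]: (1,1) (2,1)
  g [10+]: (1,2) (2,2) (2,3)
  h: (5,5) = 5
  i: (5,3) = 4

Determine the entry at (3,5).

3

I is a freebie, leaving (5,3) = 4.
H is a freebie, so (5,5) = 5.
The only place for 5 in row 1 is (1,2).
The only place for 4 in row 1 is (1,1).
Cage f's pair has sum 5; hence (2,1) = 1.
Cage d has sum 11, leaving (3,2) = 4.
The 4 cells of cage e must have sum 12, leaving (4,1) = 5.
5 is placed in column 1, leaving (3,1) = 2.
Cage d needs sum 11, which forces (3,3) = 5.
Column 1 now contains 2, which forces (5,1) = 3.
3 is placed in row 5, which forces (5,2) = 1.
Row 5 now contains 1, so (5,4) = 2.
Cage e needs sum 12; hence (4,2) = 3.
Row 4 now contains 3, leaving (4,3) = 2.
Cage c needs sum 6, leaving (1,5) = 2.
Column 2 now contains 3, which forces (2,2) = 2.
2 is placed in column 3, leaving (2,3) = 3.
Row 2 now contains 3, which forces (2,5) = 4.
Cage b has sum 9, which forces (3,4) = 1.
1 is placed in row 3; hence (3,5) = 3.
Cage b has sum 9, leaving (4,4) = 4.
Column 5 now contains 4; hence (4,5) = 1.
3 is placed in column 3, leaving (1,3) = 1.
Column 4 now contains 1, which forces (1,4) = 3.
Row 2 now contains 4; hence (2,4) = 5.
Completed grid: 4 5 1 3 2 / 1 2 3 5 4 / 2 4 5 1 3 / 5 3 2 4 1 / 3 1 4 2 5.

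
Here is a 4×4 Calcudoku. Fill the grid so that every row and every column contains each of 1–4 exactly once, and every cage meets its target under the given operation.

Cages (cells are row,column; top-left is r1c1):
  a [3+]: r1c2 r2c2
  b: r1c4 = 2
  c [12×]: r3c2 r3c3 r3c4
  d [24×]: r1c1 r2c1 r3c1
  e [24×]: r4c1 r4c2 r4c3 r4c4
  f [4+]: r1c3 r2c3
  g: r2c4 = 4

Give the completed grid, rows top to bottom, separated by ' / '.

4 1 3 2 / 3 2 1 4 / 2 3 4 1 / 1 4 2 3

Cage b is given, so r1c4 = 2.
Cage g is a single given cell, leaving r2c4 = 4.
Row 1 already has 2, so r1c2 = 1.
Row 1 now contains 1, so r1c3 = 3.
Cage a's pair has sum 3, leaving r2c2 = 2.
Column 3 already has 3, so r2c3 = 1.
Column 3 now contains 1, so r3c3 = 4.
Column 3 already has 4, so r4c3 = 2.
Row 1 already has 3; hence r1c1 = 4.
2 is placed in row 2, leaving r2c1 = 3.
Cage d needs product 24, so r3c1 = 2.
4 is placed in row 3, so r3c2 = 3.
Cage c has product 12, which forces r3c4 = 1.
Column 1 already has 3, so r4c1 = 1.
3 is placed in column 2, which forces r4c2 = 4.
Column 4 now contains 1, which forces r4c4 = 3.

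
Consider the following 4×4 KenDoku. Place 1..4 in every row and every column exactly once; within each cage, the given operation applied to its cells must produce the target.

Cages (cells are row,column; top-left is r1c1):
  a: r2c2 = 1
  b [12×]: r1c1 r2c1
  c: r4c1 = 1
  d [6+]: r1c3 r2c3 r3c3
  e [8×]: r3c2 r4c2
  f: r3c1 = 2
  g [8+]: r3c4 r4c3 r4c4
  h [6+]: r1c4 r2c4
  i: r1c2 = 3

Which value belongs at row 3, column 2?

4

Cage i is a single given cell, leaving r1c2 = 3.
Cage a is a single given cell, leaving r2c2 = 1.
F is a freebie; hence r3c1 = 2.
2 is placed in row 3; hence r3c2 = 4.
C is a freebie, leaving r4c1 = 1.
Column 2 now contains 4; hence r4c2 = 2.
3 is placed in row 1; hence r1c1 = 4.
Row 1 now contains 4, leaving r1c4 = 2.
The two cells of cage b must have product 12, which forces r2c1 = 3.
3 is placed in row 2, leaving r2c3 = 2.
Column 4 already has 2, leaving r2c4 = 4.
Cage g needs sum 8; hence r3c4 = 1.
4 is placed in column 4, leaving r4c4 = 3.
Row 1 now contains 2, which forces r1c3 = 1.
1 is placed in row 3; hence r3c3 = 3.
3 is placed in row 4, leaving r4c3 = 4.
Completed grid: 4 3 1 2 / 3 1 2 4 / 2 4 3 1 / 1 2 4 3.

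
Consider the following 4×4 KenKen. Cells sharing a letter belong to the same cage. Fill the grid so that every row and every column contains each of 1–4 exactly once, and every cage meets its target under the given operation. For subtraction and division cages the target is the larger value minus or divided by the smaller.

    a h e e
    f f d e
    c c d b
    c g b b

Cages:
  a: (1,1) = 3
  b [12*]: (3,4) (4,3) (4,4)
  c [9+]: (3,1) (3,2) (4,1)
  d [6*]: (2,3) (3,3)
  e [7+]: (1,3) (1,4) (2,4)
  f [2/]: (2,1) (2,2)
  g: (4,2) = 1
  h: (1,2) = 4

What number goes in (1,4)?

2

Cage a is given, which forces (1,1) = 3.
Cage h is a single given cell, which forces (1,2) = 4.
Cage g is given; hence (4,2) = 1.
1 is placed in column 2, so (2,2) = 2.
Row 2 now contains 2; hence (2,3) = 3.
The 3 cells of cage e must have sum 7, so (2,4) = 4.
Cage c needs sum 9, so (3,2) = 3.
Column 3 already has 3, so (3,3) = 2.
Row 3 now contains 2, so (3,4) = 1.
2 is placed in column 3, which forces (4,3) = 4.
4 is placed in column 4, leaving (4,4) = 3.
2 is placed in column 3, leaving (1,3) = 1.
Column 4 already has 1; hence (1,4) = 2.
4 is placed in row 2, leaving (2,1) = 1.
Row 3 now contains 2, so (3,1) = 4.
4 is placed in row 4, which forces (4,1) = 2.
Filled in: 3 4 1 2 / 1 2 3 4 / 4 3 2 1 / 2 1 4 3.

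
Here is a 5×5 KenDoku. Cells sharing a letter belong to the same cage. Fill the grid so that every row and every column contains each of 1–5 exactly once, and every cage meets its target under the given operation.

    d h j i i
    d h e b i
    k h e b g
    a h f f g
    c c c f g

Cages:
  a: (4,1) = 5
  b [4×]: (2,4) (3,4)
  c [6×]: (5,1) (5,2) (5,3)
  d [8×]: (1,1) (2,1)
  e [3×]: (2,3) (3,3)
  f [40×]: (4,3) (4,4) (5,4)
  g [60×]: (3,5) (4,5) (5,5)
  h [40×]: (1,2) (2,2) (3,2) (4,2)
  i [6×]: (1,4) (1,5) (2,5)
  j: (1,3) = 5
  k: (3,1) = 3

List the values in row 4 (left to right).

5 1 4 2 3

Cage j is a single given cell, so (1,3) = 5.
K is a freebie, which forces (3,1) = 3.
3 is placed in row 3; hence (3,3) = 1.
1 is placed in row 3, which forces (3,4) = 4.
4 is placed in row 3, leaving (3,5) = 5.
Cage a is given, so (4,1) = 5.
Row 4 already has 5, which forces (4,4) = 2.
2 is placed in column 4, so (5,4) = 5.
The 4 cells of cage h must have product 40, which forces (2,2) = 5.
Column 3 now contains 1, leaving (2,3) = 3.
4 is placed in column 4; hence (2,4) = 1.
Row 2 now contains 1, so (2,5) = 2.
Row 3 now contains 5, so (3,2) = 2.
Row 4 now contains 2, leaving (4,3) = 4.
Row 4 already has 4, so (4,5) = 3.
Column 3 already has 3; hence (5,3) = 2.
Column 5 now contains 3, so (5,5) = 4.
Cage d's pair has product 8, which forces (1,1) = 2.
The 4 cells of cage h must have product 40, leaving (1,2) = 4.
Column 4 already has 1, so (1,4) = 3.
Column 5 now contains 3, leaving (1,5) = 1.
Row 2 now contains 2, so (2,1) = 4.
Row 4 already has 4, so (4,2) = 1.
2 is placed in row 5, so (5,1) = 1.
Cage c has product 6, leaving (5,2) = 3.
The full grid is 2 4 5 3 1 / 4 5 3 1 2 / 3 2 1 4 5 / 5 1 4 2 3 / 1 3 2 5 4.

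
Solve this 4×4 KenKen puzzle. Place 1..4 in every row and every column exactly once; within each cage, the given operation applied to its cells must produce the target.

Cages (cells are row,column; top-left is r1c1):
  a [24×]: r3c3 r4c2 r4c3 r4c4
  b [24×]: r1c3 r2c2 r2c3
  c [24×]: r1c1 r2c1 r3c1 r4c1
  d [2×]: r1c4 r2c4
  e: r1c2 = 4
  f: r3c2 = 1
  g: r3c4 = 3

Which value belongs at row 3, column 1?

E is a freebie, which forces r1c2 = 4.
F is a freebie, which forces r3c2 = 1.
Cage g is a single given cell; hence r3c4 = 3.
Cage b needs product 24; hence r2c3 = 4.
4 is placed in column 3, so r3c3 = 2.
Column 3 now contains 2, leaving r1c3 = 3.
Cage b has product 24, which forces r2c2 = 2.
Row 2 now contains 2, which forces r2c4 = 1.
Row 3 now contains 2, which forces r3c1 = 4.
Cage a needs product 24; hence r4c2 = 3.
Cage a needs product 24, leaving r4c3 = 1.
Cage a has product 24, which forces r4c4 = 4.
The 4 cells of cage c must have product 24; hence r1c1 = 1.
1 is placed in column 4, which forces r1c4 = 2.
Row 2 now contains 1, which forces r2c1 = 3.
1 is placed in row 4, so r4c1 = 2.
Completed grid: 1 4 3 2 / 3 2 4 1 / 4 1 2 3 / 2 3 1 4.

4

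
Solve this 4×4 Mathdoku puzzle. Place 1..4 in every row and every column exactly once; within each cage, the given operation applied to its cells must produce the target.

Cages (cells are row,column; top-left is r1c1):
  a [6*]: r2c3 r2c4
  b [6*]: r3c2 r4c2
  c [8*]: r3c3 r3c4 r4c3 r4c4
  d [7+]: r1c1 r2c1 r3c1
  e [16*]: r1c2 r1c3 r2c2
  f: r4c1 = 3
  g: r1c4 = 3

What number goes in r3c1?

G is a freebie, leaving r1c4 = 3.
Column 4 already has 3; hence r2c4 = 2.
F is a freebie, so r4c1 = 3.
Row 4 already has 3, which forces r4c2 = 2.
Cage e needs product 16, so r1c2 = 1.
Cage e needs product 16, so r1c3 = 4.
Row 2 now contains 2; hence r2c2 = 4.
Row 2 now contains 2, leaving r2c3 = 3.
Column 2 now contains 2, leaving r3c2 = 3.
The 4 cells of cage c must have product 8; hence r3c3 = 2.
Cage c has product 8, leaving r3c4 = 1.
Cage c has product 8, which forces r4c3 = 1.
Cage c needs product 8, leaving r4c4 = 4.
4 is placed in row 1, leaving r1c1 = 2.
4 is placed in row 2; hence r2c1 = 1.
Row 3 already has 1, which forces r3c1 = 4.
Completed grid: 2 1 4 3 / 1 4 3 2 / 4 3 2 1 / 3 2 1 4.

4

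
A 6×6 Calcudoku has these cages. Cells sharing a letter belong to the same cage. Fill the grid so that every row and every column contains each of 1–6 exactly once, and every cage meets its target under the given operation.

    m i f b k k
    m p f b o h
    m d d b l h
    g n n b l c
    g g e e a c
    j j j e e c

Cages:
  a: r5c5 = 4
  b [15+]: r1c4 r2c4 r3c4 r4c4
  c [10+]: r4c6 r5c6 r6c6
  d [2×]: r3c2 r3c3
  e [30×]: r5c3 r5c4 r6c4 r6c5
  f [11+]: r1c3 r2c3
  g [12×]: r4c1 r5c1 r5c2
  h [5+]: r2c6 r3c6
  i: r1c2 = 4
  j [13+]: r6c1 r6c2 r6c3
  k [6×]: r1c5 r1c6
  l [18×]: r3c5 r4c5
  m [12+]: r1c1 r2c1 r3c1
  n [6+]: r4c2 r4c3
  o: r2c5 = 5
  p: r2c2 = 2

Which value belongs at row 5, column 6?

2

Cage i is given, which forces r1c2 = 4.
Cage p is a single given cell, leaving r2c2 = 2.
Cage o is a single given cell; hence r2c5 = 5.
Column 2 already has 2, which forces r3c2 = 1.
1 is placed in row 3, leaving r3c3 = 2.
Column 2 now contains 1, which forces r4c2 = 5.
Cage a is given, so r5c5 = 4.
The two cells of cage f must have sum 11, so r1c3 = 5.
Row 2 already has 5, which forces r2c3 = 6.
Cage h's pair has sum 5, leaving r2c6 = 1.
Cage h needs two cells with sum 5, which forces r3c6 = 4.
The two cells of cage n must have sum 6; hence r4c3 = 1.
Column 3 already has 1, which forces r5c3 = 3.
Column 3 already has 3, leaving r6c3 = 4.
Cage m has sum 12, which forces r2c1 = 4.
4 is placed in row 2, leaving r2c4 = 3.
Cage g has product 12, so r4c1 = 2.
Row 4 already has 2, so r4c6 = 3.
Cage g has product 12, which forces r5c1 = 1.
Row 5 now contains 3, which forces r5c2 = 6.
Column 2 already has 6, leaving r6c2 = 3.
Column 1 already has 2, leaving r1c1 = 3.
Row 1 now contains 3, so r1c5 = 1.
Cage m has sum 12; hence r3c1 = 5.
Row 3 now contains 5, so r3c4 = 6.
Cage l's pair has product 18, which forces r3c5 = 3.
Column 4 already has 6, leaving r4c4 = 4.
Row 4 already has 3, which forces r4c5 = 6.
Row 6 already has 3; hence r6c1 = 6.
Column 5 already has 1, which forces r6c5 = 2.
Row 6 now contains 2; hence r6c6 = 5.
1 is placed in row 1, so r1c4 = 2.
Cage k needs two cells with product 6, leaving r1c6 = 6.
Cage e needs product 30, leaving r5c4 = 5.
5 is placed in column 6, leaving r5c6 = 2.
Row 6 now contains 5, leaving r6c4 = 1.
Completed grid: 3 4 5 2 1 6 / 4 2 6 3 5 1 / 5 1 2 6 3 4 / 2 5 1 4 6 3 / 1 6 3 5 4 2 / 6 3 4 1 2 5.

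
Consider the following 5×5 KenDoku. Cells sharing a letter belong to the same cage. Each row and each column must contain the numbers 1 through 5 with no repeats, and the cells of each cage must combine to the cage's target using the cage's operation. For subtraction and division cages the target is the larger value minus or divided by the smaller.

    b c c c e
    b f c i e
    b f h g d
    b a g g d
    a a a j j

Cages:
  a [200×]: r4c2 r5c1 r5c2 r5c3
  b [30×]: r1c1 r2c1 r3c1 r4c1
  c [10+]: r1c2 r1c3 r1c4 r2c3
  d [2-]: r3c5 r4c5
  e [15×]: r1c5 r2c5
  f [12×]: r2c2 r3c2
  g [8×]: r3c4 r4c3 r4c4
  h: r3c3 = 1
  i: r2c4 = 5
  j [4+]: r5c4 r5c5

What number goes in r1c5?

5

Cage i is a single given cell; hence r2c4 = 5.
Row 2 now contains 5, which forces r2c5 = 3.
Cage h is given, which forces r3c3 = 1.
Cage a needs product 200, which forces r4c2 = 5.
Column 5 now contains 3, so r5c5 = 1.
Column 5 now contains 3; hence r1c5 = 5.
Row 2 already has 3, which forces r2c2 = 4.
Row 2 now contains 4; hence r2c3 = 2.
The two cells of cage f must have product 12, which forces r3c2 = 3.
Column 3 now contains 2; hence r4c3 = 4.
The 3 cells of cage g must have product 8, so r4c4 = 1.
Row 4 now contains 4, leaving r4c5 = 2.
4 is placed in column 2, leaving r5c2 = 2.
Column 3 already has 4, so r5c3 = 5.
Row 5 already has 1, which forces r5c4 = 3.
Cage b has product 30; hence r1c1 = 2.
Column 2 now contains 2, so r1c2 = 1.
Column 3 already has 4, which forces r1c3 = 3.
The 4 cells of cage c must have sum 10; hence r1c4 = 4.
Row 2 already has 2, leaving r2c1 = 1.
Cage b has product 30; hence r3c1 = 5.
Cage g has product 8, which forces r3c4 = 2.
Column 5 already has 2, so r3c5 = 4.
Row 4 already has 2, leaving r4c1 = 3.
Row 5 now contains 5, which forces r5c1 = 4.
Filled in: 2 1 3 4 5 / 1 4 2 5 3 / 5 3 1 2 4 / 3 5 4 1 2 / 4 2 5 3 1.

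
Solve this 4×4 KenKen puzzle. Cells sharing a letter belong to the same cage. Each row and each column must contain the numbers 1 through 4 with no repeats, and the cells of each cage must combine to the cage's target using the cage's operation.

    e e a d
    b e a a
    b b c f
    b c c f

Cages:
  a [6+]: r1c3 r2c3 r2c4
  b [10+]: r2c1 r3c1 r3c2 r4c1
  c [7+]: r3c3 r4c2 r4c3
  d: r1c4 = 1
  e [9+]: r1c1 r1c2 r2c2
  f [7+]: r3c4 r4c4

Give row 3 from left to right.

Cage d is a single given cell; hence r1c4 = 1.
Cage a has sum 6, so r2c3 = 1.
In column 4, 2 can only go at r2c4, so r2c4 = 2.
Cage a has sum 6, leaving r1c3 = 3.
The 3 cells of cage e must have sum 9, leaving r2c2 = 3.
Cage c has sum 7, leaving r4c2 = 1.
Row 2 now contains 3; hence r2c1 = 4.
The 4 cells of cage b must have sum 10, so r3c1 = 1.
Cage b needs sum 10, which forces r3c2 = 2.
2 is placed in row 3; hence r3c3 = 4.
Row 3 now contains 4; hence r3c4 = 3.
Cage b has sum 10, leaving r4c1 = 3.
4 is placed in column 3; hence r4c3 = 2.
Column 4 already has 3, so r4c4 = 4.
Column 1 already has 4, so r1c1 = 2.
Column 2 already has 2, leaving r1c2 = 4.
Completed grid: 2 4 3 1 / 4 3 1 2 / 1 2 4 3 / 3 1 2 4.

1 2 4 3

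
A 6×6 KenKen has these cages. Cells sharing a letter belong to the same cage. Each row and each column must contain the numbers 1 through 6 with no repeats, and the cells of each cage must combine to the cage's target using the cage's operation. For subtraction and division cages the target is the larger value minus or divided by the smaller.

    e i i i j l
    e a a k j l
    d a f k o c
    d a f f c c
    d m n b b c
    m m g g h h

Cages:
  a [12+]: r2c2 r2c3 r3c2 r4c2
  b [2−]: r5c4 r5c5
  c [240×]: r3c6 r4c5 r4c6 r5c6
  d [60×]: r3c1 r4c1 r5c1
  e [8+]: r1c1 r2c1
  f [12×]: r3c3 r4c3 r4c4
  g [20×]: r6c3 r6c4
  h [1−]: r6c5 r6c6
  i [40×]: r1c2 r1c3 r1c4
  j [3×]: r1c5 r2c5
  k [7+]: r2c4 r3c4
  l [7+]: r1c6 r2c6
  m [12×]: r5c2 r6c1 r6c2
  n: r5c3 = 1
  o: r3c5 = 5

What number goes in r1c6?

1

Cage o is given, leaving r3c5 = 5.
N is a freebie, which forces r5c3 = 1.
In column 1, 1 can only go at r6c1, so r6c1 = 1.
In row 6, 6 can only go at r6c2, so r6c2 = 6.
Cage m has product 12; hence r5c2 = 2.
{1, 3} are confined to r1c5 and r2c5 in column 5, leaving r6c5 = 2.
Cage h's pair has difference 1, which forces r6c6 = 3.
Row 5 needs a 3, and only r5c1 is open for it.
Cage d needs product 60, so r3c1 = 4.
Cage d needs product 60, which forces r4c1 = 5.
The 4 cells of cage c must have product 240, leaving r5c6 = 5.
In row 1, 3 can only go at r1c5, so r1c5 = 3.
Column 5 now contains 3, so r2c5 = 1.
1 is placed in row 2; hence r2c6 = 6.
Column 6 already has 6, which forces r3c6 = 2.
2 is placed in column 6, which forces r4c6 = 4.
Cage e's pair has sum 8, leaving r1c1 = 6.
Column 6 already has 6, which forces r1c6 = 1.
Row 2 now contains 6, leaving r2c1 = 2.
Cage a has sum 12, leaving r2c2 = 5.
The 4 cells of cage a must have sum 12; hence r2c3 = 3.
Cage k's pair has sum 7; hence r2c4 = 4.
The 3 cells of cage f must have product 12, which forces r3c3 = 6.
Cage k needs two cells with sum 7; hence r3c4 = 3.
Cage f needs product 12; hence r4c3 = 2.
Cage f needs product 12, leaving r4c4 = 1.
4 is placed in row 4, so r4c5 = 6.
4 is placed in column 4; hence r5c4 = 6.
Column 5 already has 6, leaving r5c5 = 4.
4 is placed in column 4, leaving r6c4 = 5.
Column 2 now contains 5, which forces r1c2 = 4.
Cage i needs product 40, leaving r1c3 = 5.
5 is placed in column 4, so r1c4 = 2.
3 is placed in row 3, so r3c2 = 1.
Row 4 already has 1, leaving r4c2 = 3.
Row 6 already has 5, which forces r6c3 = 4.
Filled in: 6 4 5 2 3 1 / 2 5 3 4 1 6 / 4 1 6 3 5 2 / 5 3 2 1 6 4 / 3 2 1 6 4 5 / 1 6 4 5 2 3.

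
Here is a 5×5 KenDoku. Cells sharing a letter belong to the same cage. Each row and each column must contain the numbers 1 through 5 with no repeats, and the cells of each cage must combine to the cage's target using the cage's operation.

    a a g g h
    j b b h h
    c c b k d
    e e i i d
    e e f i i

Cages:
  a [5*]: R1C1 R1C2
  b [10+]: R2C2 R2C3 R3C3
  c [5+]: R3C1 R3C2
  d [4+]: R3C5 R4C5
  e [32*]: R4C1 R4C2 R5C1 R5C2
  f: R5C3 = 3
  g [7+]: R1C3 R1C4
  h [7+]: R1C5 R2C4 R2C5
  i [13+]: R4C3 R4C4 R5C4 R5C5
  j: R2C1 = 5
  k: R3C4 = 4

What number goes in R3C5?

1

Cage j is given, so R2C1 = 5.
K is a freebie; hence R3C4 = 4.
Cage f is given, so R5C3 = 3.
Column 1 now contains 5, which forces R1C1 = 1.
The two cells of cage a must have product 5, leaving R1C2 = 5.
The 3 cells of cage b must have sum 10, so R3C3 = 5.
Cage g's pair has sum 7, leaving R1C3 = 4.
Cage g's pair has sum 7, which forces R1C4 = 3.
Row 1 already has 3, leaving R1C5 = 2.
Cage i needs sum 13, which forces R4C4 = 5.
The only place for 1 in row 3 is R3C5.
1 is placed in column 5, so R4C5 = 3.
Cage h needs sum 7, which forces R2C4 = 1.
Column 5 already has 3, so R2C5 = 4.
1 is placed in column 4; hence R5C4 = 2.
Column 5 already has 4, so R5C5 = 5.
Row 2 already has 4, leaving R2C2 = 3.
1 is placed in row 2, so R2C3 = 2.
Column 2 already has 3, leaving R3C2 = 2.
Cage e has product 32, leaving R4C1 = 2.
Cage e has product 32, which forces R4C2 = 4.
The 4 cells of cage i must have sum 13, so R4C3 = 1.
Row 5 now contains 2, leaving R5C1 = 4.
Cage e has product 32, leaving R5C2 = 1.
Row 3 now contains 2, leaving R3C1 = 3.
The full grid is 1 5 4 3 2 / 5 3 2 1 4 / 3 2 5 4 1 / 2 4 1 5 3 / 4 1 3 2 5.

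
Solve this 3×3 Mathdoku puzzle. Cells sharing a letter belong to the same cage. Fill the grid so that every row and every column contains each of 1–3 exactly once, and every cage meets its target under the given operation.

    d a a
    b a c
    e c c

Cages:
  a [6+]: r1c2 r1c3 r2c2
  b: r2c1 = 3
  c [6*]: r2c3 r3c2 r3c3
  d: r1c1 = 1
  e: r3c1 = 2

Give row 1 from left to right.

D is a freebie, leaving r1c1 = 1.
B is a freebie; hence r2c1 = 3.
E is a freebie, leaving r3c1 = 2.
The 3 cells of cage a must have sum 6, so r2c2 = 1.
Cage c needs product 6, leaving r2c3 = 2.
Column 2 already has 1; hence r3c2 = 3.
3 is placed in row 3, leaving r3c3 = 1.
Column 2 already has 3; hence r1c2 = 2.
Column 3 already has 2, so r1c3 = 3.
Completed grid: 1 2 3 / 3 1 2 / 2 3 1.

1 2 3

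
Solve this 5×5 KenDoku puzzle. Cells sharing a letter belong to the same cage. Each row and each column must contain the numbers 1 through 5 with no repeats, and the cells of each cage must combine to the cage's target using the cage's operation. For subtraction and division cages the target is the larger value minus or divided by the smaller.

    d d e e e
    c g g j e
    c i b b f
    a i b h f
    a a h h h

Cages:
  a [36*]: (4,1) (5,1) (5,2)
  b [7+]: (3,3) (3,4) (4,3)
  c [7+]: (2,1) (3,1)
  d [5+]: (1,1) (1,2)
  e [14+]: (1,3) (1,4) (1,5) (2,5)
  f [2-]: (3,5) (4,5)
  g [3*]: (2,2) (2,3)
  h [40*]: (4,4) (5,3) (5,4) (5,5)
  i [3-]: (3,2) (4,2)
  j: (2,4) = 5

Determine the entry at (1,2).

4

Cage j is a single given cell, leaving (2,4) = 5.
Cage a has product 36; hence (4,1) = 3.
Cage a needs product 36, leaving (5,1) = 4.
Cage a has product 36, which forces (5,2) = 3.
Cage d's pair has sum 5; hence (1,1) = 1.
Cage d's pair has sum 5; hence (1,2) = 4.
Column 1 now contains 4; hence (2,1) = 2.
Column 2 now contains 3, leaving (2,2) = 1.
Cage g's pair has product 3, leaving (2,3) = 3.
Row 2 already has 3, which forces (2,5) = 4.
Cage c needs two cells with sum 7, which forces (3,1) = 5.
Row 3 now contains 5, which forces (3,2) = 2.
Row 3 now contains 2, leaving (3,5) = 3.
Column 2 already has 2; hence (4,2) = 5.
Cage h has product 40, which forces (4,4) = 4.
The 4 cells of cage e must have sum 14, so (1,4) = 3.
The 3 cells of cage b must have sum 7, so (3,3) = 4.
Column 4 now contains 4, so (3,4) = 1.
Cage b has sum 7; hence (4,3) = 2.
Cage f needs two cells with difference 2, leaving (4,5) = 1.
Column 4 now contains 1, which forces (5,4) = 2.
2 is placed in row 5; hence (5,5) = 5.
2 is placed in column 3, so (1,3) = 5.
Column 5 now contains 5; hence (1,5) = 2.
Row 5 already has 5, so (5,3) = 1.
Completed grid: 1 4 5 3 2 / 2 1 3 5 4 / 5 2 4 1 3 / 3 5 2 4 1 / 4 3 1 2 5.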